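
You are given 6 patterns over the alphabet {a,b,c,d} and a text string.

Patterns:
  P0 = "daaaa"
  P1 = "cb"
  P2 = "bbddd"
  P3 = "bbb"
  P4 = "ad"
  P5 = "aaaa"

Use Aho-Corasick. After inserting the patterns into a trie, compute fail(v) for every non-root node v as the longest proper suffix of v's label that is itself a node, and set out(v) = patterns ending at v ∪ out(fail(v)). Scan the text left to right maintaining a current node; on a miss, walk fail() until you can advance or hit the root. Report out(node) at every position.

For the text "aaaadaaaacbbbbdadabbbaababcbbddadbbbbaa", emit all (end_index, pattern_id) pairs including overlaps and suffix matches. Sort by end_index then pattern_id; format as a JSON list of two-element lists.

Construct AC machine:
Trie nodes:
  0='ε' goto a→14 b→8 c→6 d→1
  1='d' goto a→2
  2='da' goto a→3
  3='daa' goto a→4
  4='daaa' goto a→5
  5='daaaa' goto ·  [P0 ends]
  6='c' goto b→7
  7='cb' goto ·  [P1 ends]
  8='b' goto b→9
  9='bb' goto b→13 d→10
  10='bbd' goto d→11
  11='bbdd' goto d→12
  12='bbddd' goto ·  [P2 ends]
  13='bbb' goto ·  [P3 ends]
  14='a' goto a→16 d→15
  15='ad' goto ·  [P4 ends]
  16='aa' goto a→17
  17='aaa' goto a→18
  18='aaaa' goto ·  [P5 ends]

Failure links (BFS by depth):
  n1('d'): parent n0 fail=0; on 'd' 0 → fail=0;  out ∅∪∅=∅
  n6('c'): parent n0 fail=0; on 'c' 0 → fail=0;  out ∅∪∅=∅
  n8('b'): parent n0 fail=0; on 'b' 0 → fail=0;  out ∅∪∅=∅
  n14('a'): parent n0 fail=0; on 'a' 0 → fail=0;  out ∅∪∅=∅
  n2('da'): parent n1 fail=0; on 'a' 0 → fail=14;  out ∅∪∅=∅
  n7('cb'): parent n6 fail=0; on 'b' 0 → fail=8;  out {1}∪∅={1}
  n9('bb'): parent n8 fail=0; on 'b' 0 → fail=8;  out ∅∪∅=∅
  n15('ad'): parent n14 fail=0; on 'd' 0 → fail=1;  out {4}∪∅={4}
  n16('aa'): parent n14 fail=0; on 'a' 0 → fail=14;  out ∅∪∅=∅
  n3('daa'): parent n2 fail=14; on 'a' 14 → fail=16;  out ∅∪∅=∅
  n10('bbd'): parent n9 fail=8; on 'd' 8→0 → fail=1;  out ∅∪∅=∅
  n13('bbb'): parent n9 fail=8; on 'b' 8 → fail=9;  out {3}∪∅={3}
  n17('aaa'): parent n16 fail=14; on 'a' 14 → fail=16;  out ∅∪∅=∅
  n4('daaa'): parent n3 fail=16; on 'a' 16 → fail=17;  out ∅∪∅=∅
  n11('bbdd'): parent n10 fail=1; on 'd' 1→0 → fail=1;  out ∅∪∅=∅
  n18('aaaa'): parent n17 fail=16; on 'a' 16 → fail=17;  out {5}∪∅={5}
  n5('daaaa'): parent n4 fail=17; on 'a' 17 → fail=18;  out {0}∪{5}={0,5}
  n12('bbddd'): parent n11 fail=1; on 'd' 1→0 → fail=1;  out {2}∪∅={2}

Text stream:
i=0 'a': node 0→14
i=1 'a': node 14→16
i=2 'a': node 16→17
i=3 'a': node 17→18  emit P5@[0:3]
i=4 'd': node 18→15 (fail-walked)  emit P4@[3:4]
i=5 'a': node 15→2 (fail-walked)
i=6 'a': node 2→3
i=7 'a': node 3→4
i=8 'a': node 4→5  emit P0@[4:8],P5@[5:8]
i=9 'c': node 5→6 (fail-walked)
i=10 'b': node 6→7  emit P1@[9:10]
i=11 'b': node 7→9 (fail-walked)
i=12 'b': node 9→13  emit P3@[10:12]
i=13 'b': node 13→13 (fail-walked)  emit P3@[11:13]
i=14 'd': node 13→10 (fail-walked)
i=15 'a': node 10→2 (fail-walked)
i=16 'd': node 2→15 (fail-walked)  emit P4@[15:16]
i=17 'a': node 15→2 (fail-walked)
i=18 'b': node 2→8 (fail-walked)
i=19 'b': node 8→9
i=20 'b': node 9→13  emit P3@[18:20]
i=21 'a': node 13→14 (fail-walked)
i=22 'a': node 14→16
i=23 'b': node 16→8 (fail-walked)
i=24 'a': node 8→14 (fail-walked)
i=25 'b': node 14→8 (fail-walked)
i=26 'c': node 8→6 (fail-walked)
i=27 'b': node 6→7  emit P1@[26:27]
i=28 'b': node 7→9 (fail-walked)
i=29 'd': node 9→10
i=30 'd': node 10→11
i=31 'a': node 11→2 (fail-walked)
i=32 'd': node 2→15 (fail-walked)  emit P4@[31:32]
i=33 'b': node 15→8 (fail-walked)
i=34 'b': node 8→9
i=35 'b': node 9→13  emit P3@[33:35]
i=36 'b': node 13→13 (fail-walked)  emit P3@[34:36]
i=37 'a': node 13→14 (fail-walked)
i=38 'a': node 14→16

All matches (sorted): [[3,5],[4,4],[8,0],[8,5],[10,1],[12,3],[13,3],[16,4],[20,3],[27,1],[32,4],[35,3],[36,3]]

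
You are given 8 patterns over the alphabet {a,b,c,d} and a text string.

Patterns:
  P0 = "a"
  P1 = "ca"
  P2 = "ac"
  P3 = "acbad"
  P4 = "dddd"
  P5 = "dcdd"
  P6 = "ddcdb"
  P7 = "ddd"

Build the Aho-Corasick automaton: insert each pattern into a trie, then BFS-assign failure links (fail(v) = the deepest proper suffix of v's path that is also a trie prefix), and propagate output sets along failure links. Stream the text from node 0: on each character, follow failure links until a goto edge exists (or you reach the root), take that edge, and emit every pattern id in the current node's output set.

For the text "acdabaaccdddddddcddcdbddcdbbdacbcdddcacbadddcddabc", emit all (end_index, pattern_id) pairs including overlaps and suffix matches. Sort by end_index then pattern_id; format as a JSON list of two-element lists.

Build automaton:
Trie (insert patterns):
  n0 'ε': a→1 c→2 d→8
  n1 'a': c→4  ←P0
  n2 'c': a→3
  n3 'ca': ·  ←P1
  n4 'ac': b→5  ←P2
  n5 'acb': a→6
  n6 'acba': d→7
  n7 'acbad': ·  ←P3
  n8 'd': c→12 d→9
  n9 'dd': c→15 d→10
  n10 'ddd': d→11  ←P7
  n11 'dddd': ·  ←P4
  n12 'dc': d→13
  n13 'dcd': d→14
  n14 'dcdd': ·  ←P5
  n15 'ddc': d→16
  n16 'ddcd': b→17
  n17 'ddcdb': ·  ←P6

Failure links (BFS by depth):
  fail(1) 'a': from fail(0)=0 chase 'a': 0 ⇒ 0;  out={0}∪out(0)={0}
  fail(2) 'c': from fail(0)=0 chase 'c': 0 ⇒ 0;  out=∅∪out(0)=∅
  fail(8) 'd': from fail(0)=0 chase 'd': 0 ⇒ 0;  out=∅∪out(0)=∅
  fail(3) 'ca': from fail(2)=0 chase 'a': 0 ⇒ 1;  out={1}∪out(1)={0,1}
  fail(4) 'ac': from fail(1)=0 chase 'c': 0 ⇒ 2;  out={2}∪out(2)={2}
  fail(9) 'dd': from fail(8)=0 chase 'd': 0 ⇒ 8;  out=∅∪out(8)=∅
  fail(12) 'dc': from fail(8)=0 chase 'c': 0 ⇒ 2;  out=∅∪out(2)=∅
  fail(5) 'acb': from fail(4)=2 chase 'b': 2→0 ⇒ 0;  out=∅∪out(0)=∅
  fail(10) 'ddd': from fail(9)=8 chase 'd': 8 ⇒ 9;  out={7}∪out(9)={7}
  fail(13) 'dcd': from fail(12)=2 chase 'd': 2→0 ⇒ 8;  out=∅∪out(8)=∅
  fail(15) 'ddc': from fail(9)=8 chase 'c': 8 ⇒ 12;  out=∅∪out(12)=∅
  fail(6) 'acba': from fail(5)=0 chase 'a': 0 ⇒ 1;  out=∅∪out(1)={0}
  fail(11) 'dddd': from fail(10)=9 chase 'd': 9 ⇒ 10;  out={4}∪out(10)={4,7}
  fail(14) 'dcdd': from fail(13)=8 chase 'd': 8 ⇒ 9;  out={5}∪out(9)={5}
  fail(16) 'ddcd': from fail(15)=12 chase 'd': 12 ⇒ 13;  out=∅∪out(13)=∅
  fail(7) 'acbad': from fail(6)=1 chase 'd': 1→0 ⇒ 8;  out={3}∪out(8)={3}
  fail(17) 'ddcdb': from fail(16)=13 chase 'b': 13→8→0 ⇒ 0;  out={6}∪out(0)={6}

Run:
pos 0 'a': at 1  → match P0@[0:0]
pos 1 'c': at 4  → match P2@[0:1]
pos 2 'd': at 8 (fail-walked)
pos 3 'a': at 1 (fail-walked)  → match P0@[3:3]
pos 4 'b': at 0 (fail-walked)
pos 5 'a': at 1  → match P0@[5:5]
pos 6 'a': at 1 (fail-walked)  → match P0@[6:6]
pos 7 'c': at 4  → match P2@[6:7]
pos 8 'c': at 2 (fail-walked)
pos 9 'd': at 8 (fail-walked)
pos 10 'd': at 9
pos 11 'd': at 10  → match P7@[9:11]
pos 12 'd': at 11  → match P4@[9:12],P7@[10:12]
pos 13 'd': at 11 (fail-walked)  → match P4@[10:13],P7@[11:13]
pos 14 'd': at 11 (fail-walked)  → match P4@[11:14],P7@[12:14]
pos 15 'd': at 11 (fail-walked)  → match P4@[12:15],P7@[13:15]
pos 16 'c': at 15 (fail-walked)
pos 17 'd': at 16
pos 18 'd': at 14 (fail-walked)  → match P5@[15:18]
pos 19 'c': at 15 (fail-walked)
pos 20 'd': at 16
pos 21 'b': at 17  → match P6@[17:21]
pos 22 'd': at 8 (fail-walked)
pos 23 'd': at 9
pos 24 'c': at 15
pos 25 'd': at 16
pos 26 'b': at 17  → match P6@[22:26]
pos 27 'b': at 0 (fail-walked)
pos 28 'd': at 8
pos 29 'a': at 1 (fail-walked)  → match P0@[29:29]
pos 30 'c': at 4  → match P2@[29:30]
pos 31 'b': at 5
pos 32 'c': at 2 (fail-walked)
pos 33 'd': at 8 (fail-walked)
pos 34 'd': at 9
pos 35 'd': at 10  → match P7@[33:35]
pos 36 'c': at 15 (fail-walked)
pos 37 'a': at 3 (fail-walked)  → match P0@[37:37],P1@[36:37]
pos 38 'c': at 4 (fail-walked)  → match P2@[37:38]
pos 39 'b': at 5
pos 40 'a': at 6  → match P0@[40:40]
pos 41 'd': at 7  → match P3@[37:41]
pos 42 'd': at 9 (fail-walked)
pos 43 'd': at 10  → match P7@[41:43]
pos 44 'c': at 15 (fail-walked)
pos 45 'd': at 16
pos 46 'd': at 14 (fail-walked)  → match P5@[43:46]
pos 47 'a': at 1 (fail-walked)  → match P0@[47:47]
pos 48 'b': at 0 (fail-walked)
pos 49 'c': at 2

All matches (sorted): [[0,0],[1,2],[3,0],[5,0],[6,0],[7,2],[11,7],[12,4],[12,7],[13,4],[13,7],[14,4],[14,7],[15,4],[15,7],[18,5],[21,6],[26,6],[29,0],[30,2],[35,7],[37,0],[37,1],[38,2],[40,0],[41,3],[43,7],[46,5],[47,0]]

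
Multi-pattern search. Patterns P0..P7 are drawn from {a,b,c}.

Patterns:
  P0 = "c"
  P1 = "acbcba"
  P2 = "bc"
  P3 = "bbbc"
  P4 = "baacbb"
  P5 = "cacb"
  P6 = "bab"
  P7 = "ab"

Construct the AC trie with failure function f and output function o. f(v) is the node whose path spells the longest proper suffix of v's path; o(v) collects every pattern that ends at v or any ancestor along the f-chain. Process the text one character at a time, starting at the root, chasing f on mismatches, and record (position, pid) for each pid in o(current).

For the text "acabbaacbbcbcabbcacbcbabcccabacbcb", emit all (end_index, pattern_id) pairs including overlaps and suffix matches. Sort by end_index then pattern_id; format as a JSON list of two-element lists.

Build automaton:
Trie (insert patterns):
  n0 'ε': a→2 b→8 c→1
  n1 'c': a→18  ←P0
  n2 'a': b→22 c→3
  n3 'ac': b→4
  n4 'acb': c→5
  n5 'acbc': b→6
  n6 'acbcb': a→7
  n7 'acbcba': ·  ←P1
  n8 'b': a→13 b→10 c→9
  n9 'bc': ·  ←P2
  n10 'bb': b→11
  n11 'bbb': c→12
  n12 'bbbc': ·  ←P3
  n13 'ba': a→14 b→21
  n14 'baa': c→15
  n15 'baac': b→16
  n16 'baacb': b→17
  n17 'baacbb': ·  ←P4
  n18 'ca': c→19
  n19 'cac': b→20
  n20 'cacb': ·  ←P5
  n21 'bab': ·  ←P6
  n22 'ab': ·  ←P7

BFS fail/out derivation:
  fail(1) 'c': from fail(0)=0 chase 'c': 0 ⇒ 0;  out={0}∪out(0)={0}
  fail(2) 'a': from fail(0)=0 chase 'a': 0 ⇒ 0;  out=∅∪out(0)=∅
  fail(8) 'b': from fail(0)=0 chase 'b': 0 ⇒ 0;  out=∅∪out(0)=∅
  fail(3) 'ac': from fail(2)=0 chase 'c': 0 ⇒ 1;  out=∅∪out(1)={0}
  fail(9) 'bc': from fail(8)=0 chase 'c': 0 ⇒ 1;  out={2}∪out(1)={0,2}
  fail(10) 'bb': from fail(8)=0 chase 'b': 0 ⇒ 8;  out=∅∪out(8)=∅
  fail(13) 'ba': from fail(8)=0 chase 'a': 0 ⇒ 2;  out=∅∪out(2)=∅
  fail(18) 'ca': from fail(1)=0 chase 'a': 0 ⇒ 2;  out=∅∪out(2)=∅
  fail(22) 'ab': from fail(2)=0 chase 'b': 0 ⇒ 8;  out={7}∪out(8)={7}
  fail(4) 'acb': from fail(3)=1 chase 'b': 1→0 ⇒ 8;  out=∅∪out(8)=∅
  fail(11) 'bbb': from fail(10)=8 chase 'b': 8 ⇒ 10;  out=∅∪out(10)=∅
  fail(14) 'baa': from fail(13)=2 chase 'a': 2→0 ⇒ 2;  out=∅∪out(2)=∅
  fail(19) 'cac': from fail(18)=2 chase 'c': 2 ⇒ 3;  out=∅∪out(3)={0}
  fail(21) 'bab': from fail(13)=2 chase 'b': 2 ⇒ 22;  out={6}∪out(22)={6,7}
  fail(5) 'acbc': from fail(4)=8 chase 'c': 8 ⇒ 9;  out=∅∪out(9)={0,2}
  fail(12) 'bbbc': from fail(11)=10 chase 'c': 10→8 ⇒ 9;  out={3}∪out(9)={0,2,3}
  fail(15) 'baac': from fail(14)=2 chase 'c': 2 ⇒ 3;  out=∅∪out(3)={0}
  fail(20) 'cacb': from fail(19)=3 chase 'b': 3 ⇒ 4;  out={5}∪out(4)={5}
  fail(6) 'acbcb': from fail(5)=9 chase 'b': 9→1→0 ⇒ 8;  out=∅∪out(8)=∅
  fail(16) 'baacb': from fail(15)=3 chase 'b': 3 ⇒ 4;  out=∅∪out(4)=∅
  fail(7) 'acbcba': from fail(6)=8 chase 'a': 8 ⇒ 13;  out={1}∪out(13)={1}
  fail(17) 'baacbb': from fail(16)=4 chase 'b': 4→8 ⇒ 10;  out={4}∪out(10)={4}

Run:
i=0 'a': node 0→2
i=1 'c': node 2→3  ** P0@[1:1]
i=2 'a': node 3→18 (fail-walked)
i=3 'b': node 18→22 (fail-walked)  ** P7@[2:3]
i=4 'b': node 22→10 (fail-walked)
i=5 'a': node 10→13 (fail-walked)
i=6 'a': node 13→14
i=7 'c': node 14→15  ** P0@[7:7]
i=8 'b': node 15→16
i=9 'b': node 16→17  ** P4@[4:9]
i=10 'c': node 17→9 (fail-walked)  ** P0@[10:10],P2@[9:10]
i=11 'b': node 9→8 (fail-walked)
i=12 'c': node 8→9  ** P0@[12:12],P2@[11:12]
i=13 'a': node 9→18 (fail-walked)
i=14 'b': node 18→22 (fail-walked)  ** P7@[13:14]
i=15 'b': node 22→10 (fail-walked)
i=16 'c': node 10→9 (fail-walked)  ** P0@[16:16],P2@[15:16]
i=17 'a': node 9→18 (fail-walked)
i=18 'c': node 18→19  ** P0@[18:18]
i=19 'b': node 19→20  ** P5@[16:19]
i=20 'c': node 20→5 (fail-walked)  ** P0@[20:20],P2@[19:20]
i=21 'b': node 5→6
i=22 'a': node 6→7  ** P1@[17:22]
i=23 'b': node 7→21 (fail-walked)  ** P6@[21:23],P7@[22:23]
i=24 'c': node 21→9 (fail-walked)  ** P0@[24:24],P2@[23:24]
i=25 'c': node 9→1 (fail-walked)  ** P0@[25:25]
i=26 'c': node 1→1 (fail-walked)  ** P0@[26:26]
i=27 'a': node 1→18
i=28 'b': node 18→22 (fail-walked)  ** P7@[27:28]
i=29 'a': node 22→13 (fail-walked)
i=30 'c': node 13→3 (fail-walked)  ** P0@[30:30]
i=31 'b': node 3→4
i=32 'c': node 4→5  ** P0@[32:32],P2@[31:32]
i=33 'b': node 5→6

Result: [[1,0],[3,7],[7,0],[9,4],[10,0],[10,2],[12,0],[12,2],[14,7],[16,0],[16,2],[18,0],[19,5],[20,0],[20,2],[22,1],[23,6],[23,7],[24,0],[24,2],[25,0],[26,0],[28,7],[30,0],[32,0],[32,2]]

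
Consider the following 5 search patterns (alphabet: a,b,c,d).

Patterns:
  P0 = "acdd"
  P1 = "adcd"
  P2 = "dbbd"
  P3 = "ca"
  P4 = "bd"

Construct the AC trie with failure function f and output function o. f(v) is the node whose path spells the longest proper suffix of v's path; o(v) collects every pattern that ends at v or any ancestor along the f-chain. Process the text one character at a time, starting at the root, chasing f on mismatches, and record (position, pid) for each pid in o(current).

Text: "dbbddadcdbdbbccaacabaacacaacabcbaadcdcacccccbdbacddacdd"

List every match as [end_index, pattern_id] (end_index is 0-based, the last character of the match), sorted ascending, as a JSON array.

Build automaton:
Trie nodes:
  n0 'ε': a→1 b→14 c→12 d→8
  n1 'a': c→2 d→5
  n2 'ac': d→3
  n3 'acd': d→4
  n4 'acdd': ·  [P0 ends]
  n5 'ad': c→6
  n6 'adc': d→7
  n7 'adcd': ·  [P1 ends]
  n8 'd': b→9
  n9 'db': b→10
  n10 'dbb': d→11
  n11 'dbbd': ·  [P2 ends]
  n12 'c': a→13
  n13 'ca': ·  [P3 ends]
  n14 'b': d→15
  n15 'bd': ·  [P4 ends]

BFS fail/out derivation:
  n1('a'): parent n0 fail=0; on 'a' 0 → fail=0;  out ∅∪∅=∅
  n8('d'): parent n0 fail=0; on 'd' 0 → fail=0;  out ∅∪∅=∅
  n12('c'): parent n0 fail=0; on 'c' 0 → fail=0;  out ∅∪∅=∅
  n14('b'): parent n0 fail=0; on 'b' 0 → fail=0;  out ∅∪∅=∅
  n2('ac'): parent n1 fail=0; on 'c' 0 → fail=12;  out ∅∪∅=∅
  n5('ad'): parent n1 fail=0; on 'd' 0 → fail=8;  out ∅∪∅=∅
  n9('db'): parent n8 fail=0; on 'b' 0 → fail=14;  out ∅∪∅=∅
  n13('ca'): parent n12 fail=0; on 'a' 0 → fail=1;  out {3}∪∅={3}
  n15('bd'): parent n14 fail=0; on 'd' 0 → fail=8;  out {4}∪∅={4}
  n3('acd'): parent n2 fail=12; on 'd' 12→0 → fail=8;  out ∅∪∅=∅
  n6('adc'): parent n5 fail=8; on 'c' 8→0 → fail=12;  out ∅∪∅=∅
  n10('dbb'): parent n9 fail=14; on 'b' 14→0 → fail=14;  out ∅∪∅=∅
  n4('acdd'): parent n3 fail=8; on 'd' 8→0 → fail=8;  out {0}∪∅={0}
  n7('adcd'): parent n6 fail=12; on 'd' 12→0 → fail=8;  out {1}∪∅={1}
  n11('dbbd'): parent n10 fail=14; on 'd' 14 → fail=15;  out {2}∪{4}={2,4}

Text stream:
[0] read 'd'  n0⇒n8
[1] read 'b'  n8⇒n9
[2] read 'b'  n9⇒n10
[3] read 'd'  n10⇒n11  emit P2@[0:3],P4@[2:3]
[4] read 'd'  n11⇒n8 ·f
[5] read 'a'  n8⇒n1 ·f
[6] read 'd'  n1⇒n5
[7] read 'c'  n5⇒n6
[8] read 'd'  n6⇒n7  emit P1@[5:8]
[9] read 'b'  n7⇒n9 ·f
[10] read 'd'  n9⇒n15 ·f  emit P4@[9:10]
[11] read 'b'  n15⇒n9 ·f
[12] read 'b'  n9⇒n10
[13] read 'c'  n10⇒n12 ·f
[14] read 'c'  n12⇒n12 ·f
[15] read 'a'  n12⇒n13  emit P3@[14:15]
[16] read 'a'  n13⇒n1 ·f
[17] read 'c'  n1⇒n2
[18] read 'a'  n2⇒n13 ·f  emit P3@[17:18]
[19] read 'b'  n13⇒n14 ·f
[20] read 'a'  n14⇒n1 ·f
[21] read 'a'  n1⇒n1 ·f
[22] read 'c'  n1⇒n2
[23] read 'a'  n2⇒n13 ·f  emit P3@[22:23]
[24] read 'c'  n13⇒n2 ·f
[25] read 'a'  n2⇒n13 ·f  emit P3@[24:25]
[26] read 'a'  n13⇒n1 ·f
[27] read 'c'  n1⇒n2
[28] read 'a'  n2⇒n13 ·f  emit P3@[27:28]
[29] read 'b'  n13⇒n14 ·f
[30] read 'c'  n14⇒n12 ·f
[31] read 'b'  n12⇒n14 ·f
[32] read 'a'  n14⇒n1 ·f
[33] read 'a'  n1⇒n1 ·f
[34] read 'd'  n1⇒n5
[35] read 'c'  n5⇒n6
[36] read 'd'  n6⇒n7  emit P1@[33:36]
[37] read 'c'  n7⇒n12 ·f
[38] read 'a'  n12⇒n13  emit P3@[37:38]
[39] read 'c'  n13⇒n2 ·f
[40] read 'c'  n2⇒n12 ·f
[41] read 'c'  n12⇒n12 ·f
[42] read 'c'  n12⇒n12 ·f
[43] read 'c'  n12⇒n12 ·f
[44] read 'b'  n12⇒n14 ·f
[45] read 'd'  n14⇒n15  emit P4@[44:45]
[46] read 'b'  n15⇒n9 ·f
[47] read 'a'  n9⇒n1 ·f
[48] read 'c'  n1⇒n2
[49] read 'd'  n2⇒n3
[50] read 'd'  n3⇒n4  emit P0@[47:50]
[51] read 'a'  n4⇒n1 ·f
[52] read 'c'  n1⇒n2
[53] read 'd'  n2⇒n3
[54] read 'd'  n3⇒n4  emit P0@[51:54]

All matches (sorted): [[3,2],[3,4],[8,1],[10,4],[15,3],[18,3],[23,3],[25,3],[28,3],[36,1],[38,3],[45,4],[50,0],[54,0]]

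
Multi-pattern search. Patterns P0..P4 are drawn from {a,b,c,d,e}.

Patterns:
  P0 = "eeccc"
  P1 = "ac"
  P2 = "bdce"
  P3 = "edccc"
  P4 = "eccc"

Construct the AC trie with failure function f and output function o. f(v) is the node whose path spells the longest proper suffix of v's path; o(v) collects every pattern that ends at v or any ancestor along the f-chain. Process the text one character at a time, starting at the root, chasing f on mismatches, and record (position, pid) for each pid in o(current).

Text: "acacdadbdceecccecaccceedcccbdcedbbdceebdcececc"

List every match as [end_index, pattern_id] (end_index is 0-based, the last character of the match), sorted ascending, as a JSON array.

Build:
Trie nodes:
  n0 'ε': a→6 b→8 e→1
  n1 'e': c→16 d→12 e→2
  n2 'ee': c→3
  n3 'eec': c→4
  n4 'eecc': c→5
  n5 'eeccc': ·  ←P0
  n6 'a': c→7
  n7 'ac': ·  ←P1
  n8 'b': d→9
  n9 'bd': c→10
  n10 'bdc': e→11
  n11 'bdce': ·  ←P2
  n12 'ed': c→13
  n13 'edc': c→14
  n14 'edcc': c→15
  n15 'edccc': ·  ←P3
  n16 'ec': c→17
  n17 'ecc': c→18
  n18 'eccc': ·  ←P4

Failure links (BFS by depth):
  fail(1) 'e': from fail(0)=0 chase 'e': 0 ⇒ 0;  out=∅∪out(0)=∅
  fail(6) 'a': from fail(0)=0 chase 'a': 0 ⇒ 0;  out=∅∪out(0)=∅
  fail(8) 'b': from fail(0)=0 chase 'b': 0 ⇒ 0;  out=∅∪out(0)=∅
  fail(2) 'ee': from fail(1)=0 chase 'e': 0 ⇒ 1;  out=∅∪out(1)=∅
  fail(7) 'ac': from fail(6)=0 chase 'c': 0 ⇒ 0;  out={1}∪out(0)={1}
  fail(9) 'bd': from fail(8)=0 chase 'd': 0 ⇒ 0;  out=∅∪out(0)=∅
  fail(12) 'ed': from fail(1)=0 chase 'd': 0 ⇒ 0;  out=∅∪out(0)=∅
  fail(16) 'ec': from fail(1)=0 chase 'c': 0 ⇒ 0;  out=∅∪out(0)=∅
  fail(3) 'eec': from fail(2)=1 chase 'c': 1 ⇒ 16;  out=∅∪out(16)=∅
  fail(10) 'bdc': from fail(9)=0 chase 'c': 0 ⇒ 0;  out=∅∪out(0)=∅
  fail(13) 'edc': from fail(12)=0 chase 'c': 0 ⇒ 0;  out=∅∪out(0)=∅
  fail(17) 'ecc': from fail(16)=0 chase 'c': 0 ⇒ 0;  out=∅∪out(0)=∅
  fail(4) 'eecc': from fail(3)=16 chase 'c': 16 ⇒ 17;  out=∅∪out(17)=∅
  fail(11) 'bdce': from fail(10)=0 chase 'e': 0 ⇒ 1;  out={2}∪out(1)={2}
  fail(14) 'edcc': from fail(13)=0 chase 'c': 0 ⇒ 0;  out=∅∪out(0)=∅
  fail(18) 'eccc': from fail(17)=0 chase 'c': 0 ⇒ 0;  out={4}∪out(0)={4}
  fail(5) 'eeccc': from fail(4)=17 chase 'c': 17 ⇒ 18;  out={0}∪out(18)={0,4}
  fail(15) 'edccc': from fail(14)=0 chase 'c': 0 ⇒ 0;  out={3}∪out(0)={3}

Scan:
i=0 'a': node 0→6
i=1 'c': node 6→7  → match P1@[0:1]
i=2 'a': node 7→6 (fail-walked)
i=3 'c': node 6→7  → match P1@[2:3]
i=4 'd': node 7→0 (fail-walked)
i=5 'a': node 0→6
i=6 'd': node 6→0 (fail-walked)
i=7 'b': node 0→8
i=8 'd': node 8→9
i=9 'c': node 9→10
i=10 'e': node 10→11  → match P2@[7:10]
i=11 'e': node 11→2 (fail-walked)
i=12 'c': node 2→3
i=13 'c': node 3→4
i=14 'c': node 4→5  → match P0@[10:14],P4@[11:14]
i=15 'e': node 5→1 (fail-walked)
i=16 'c': node 1→16
i=17 'a': node 16→6 (fail-walked)
i=18 'c': node 6→7  → match P1@[17:18]
i=19 'c': node 7→0 (fail-walked)
i=20 'c': node 0→0
i=21 'e': node 0→1
i=22 'e': node 1→2
i=23 'd': node 2→12 (fail-walked)
i=24 'c': node 12→13
i=25 'c': node 13→14
i=26 'c': node 14→15  → match P3@[22:26]
i=27 'b': node 15→8 (fail-walked)
i=28 'd': node 8→9
i=29 'c': node 9→10
i=30 'e': node 10→11  → match P2@[27:30]
i=31 'd': node 11→12 (fail-walked)
i=32 'b': node 12→8 (fail-walked)
i=33 'b': node 8→8 (fail-walked)
i=34 'd': node 8→9
i=35 'c': node 9→10
i=36 'e': node 10→11  → match P2@[33:36]
i=37 'e': node 11→2 (fail-walked)
i=38 'b': node 2→8 (fail-walked)
i=39 'd': node 8→9
i=40 'c': node 9→10
i=41 'e': node 10→11  → match P2@[38:41]
i=42 'c': node 11→16 (fail-walked)
i=43 'e': node 16→1 (fail-walked)
i=44 'c': node 1→16
i=45 'c': node 16→17

All matches (sorted): [[1,1],[3,1],[10,2],[14,0],[14,4],[18,1],[26,3],[30,2],[36,2],[41,2]]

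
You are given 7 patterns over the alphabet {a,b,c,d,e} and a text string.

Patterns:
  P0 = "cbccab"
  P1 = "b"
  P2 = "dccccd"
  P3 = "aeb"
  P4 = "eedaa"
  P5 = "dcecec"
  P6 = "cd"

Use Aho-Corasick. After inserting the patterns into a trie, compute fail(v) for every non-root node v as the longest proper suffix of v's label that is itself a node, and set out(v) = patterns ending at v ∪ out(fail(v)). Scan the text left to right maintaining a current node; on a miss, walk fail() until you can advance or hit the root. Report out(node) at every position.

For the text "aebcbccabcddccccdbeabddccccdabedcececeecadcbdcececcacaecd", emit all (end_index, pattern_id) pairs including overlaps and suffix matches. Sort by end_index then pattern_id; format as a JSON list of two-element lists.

Construct AC machine:
Trie (insert patterns):
  0='ε' goto a→14 b→7 c→1 d→8 e→17
  1='c' goto b→2 d→26
  2='cb' goto c→3
  3='cbc' goto c→4
  4='cbcc' goto a→5
  5='cbcca' goto b→6
  6='cbccab' goto ·  ←P0
  7='b' goto ·  ←P1
  8='d' goto c→9
  9='dc' goto c→10 e→22
  10='dcc' goto c→11
  11='dccc' goto c→12
  12='dcccc' goto d→13
  13='dccccd' goto ·  ←P2
  14='a' goto e→15
  15='ae' goto b→16
  16='aeb' goto ·  ←P3
  17='e' goto e→18
  18='ee' goto d→19
  19='eed' goto a→20
  20='eeda' goto a→21
  21='eedaa' goto ·  ←P4
  22='dce' goto c→23
  23='dcec' goto e→24
  24='dcece' goto c→25
  25='dcecec' goto ·  ←P5
  26='cd' goto ·  ←P6

Failure links (BFS by depth):
  fail(1) 'c': from fail(0)=0 chase 'c': 0 ⇒ 0;  out=∅∪out(0)=∅
  fail(7) 'b': from fail(0)=0 chase 'b': 0 ⇒ 0;  out={1}∪out(0)={1}
  fail(8) 'd': from fail(0)=0 chase 'd': 0 ⇒ 0;  out=∅∪out(0)=∅
  fail(14) 'a': from fail(0)=0 chase 'a': 0 ⇒ 0;  out=∅∪out(0)=∅
  fail(17) 'e': from fail(0)=0 chase 'e': 0 ⇒ 0;  out=∅∪out(0)=∅
  fail(2) 'cb': from fail(1)=0 chase 'b': 0 ⇒ 7;  out=∅∪out(7)={1}
  fail(9) 'dc': from fail(8)=0 chase 'c': 0 ⇒ 1;  out=∅∪out(1)=∅
  fail(15) 'ae': from fail(14)=0 chase 'e': 0 ⇒ 17;  out=∅∪out(17)=∅
  fail(18) 'ee': from fail(17)=0 chase 'e': 0 ⇒ 17;  out=∅∪out(17)=∅
  fail(26) 'cd': from fail(1)=0 chase 'd': 0 ⇒ 8;  out={6}∪out(8)={6}
  fail(3) 'cbc': from fail(2)=7 chase 'c': 7→0 ⇒ 1;  out=∅∪out(1)=∅
  fail(10) 'dcc': from fail(9)=1 chase 'c': 1→0 ⇒ 1;  out=∅∪out(1)=∅
  fail(16) 'aeb': from fail(15)=17 chase 'b': 17→0 ⇒ 7;  out={3}∪out(7)={1,3}
  fail(19) 'eed': from fail(18)=17 chase 'd': 17→0 ⇒ 8;  out=∅∪out(8)=∅
  fail(22) 'dce': from fail(9)=1 chase 'e': 1→0 ⇒ 17;  out=∅∪out(17)=∅
  fail(4) 'cbcc': from fail(3)=1 chase 'c': 1→0 ⇒ 1;  out=∅∪out(1)=∅
  fail(11) 'dccc': from fail(10)=1 chase 'c': 1→0 ⇒ 1;  out=∅∪out(1)=∅
  fail(20) 'eeda': from fail(19)=8 chase 'a': 8→0 ⇒ 14;  out=∅∪out(14)=∅
  fail(23) 'dcec': from fail(22)=17 chase 'c': 17→0 ⇒ 1;  out=∅∪out(1)=∅
  fail(5) 'cbcca': from fail(4)=1 chase 'a': 1→0 ⇒ 14;  out=∅∪out(14)=∅
  fail(12) 'dcccc': from fail(11)=1 chase 'c': 1→0 ⇒ 1;  out=∅∪out(1)=∅
  fail(21) 'eedaa': from fail(20)=14 chase 'a': 14→0 ⇒ 14;  out={4}∪out(14)={4}
  fail(24) 'dcece': from fail(23)=1 chase 'e': 1→0 ⇒ 17;  out=∅∪out(17)=∅
  fail(6) 'cbccab': from fail(5)=14 chase 'b': 14→0 ⇒ 7;  out={0}∪out(7)={0,1}
  fail(13) 'dccccd': from fail(12)=1 chase 'd': 1 ⇒ 26;  out={2}∪out(26)={2,6}
  fail(25) 'dcecec': from fail(24)=17 chase 'c': 17→0 ⇒ 1;  out={5}∪out(1)={5}

Run:
i=0 'a': node 0→14
i=1 'e': node 14→15
i=2 'b': node 15→16  emit P1@[2:2],P3@[0:2]
i=3 'c': node 16→1 ·f
i=4 'b': node 1→2  emit P1@[4:4]
i=5 'c': node 2→3
i=6 'c': node 3→4
i=7 'a': node 4→5
i=8 'b': node 5→6  emit P0@[3:8],P1@[8:8]
i=9 'c': node 6→1 ·f
i=10 'd': node 1→26  emit P6@[9:10]
i=11 'd': node 26→8 ·f
i=12 'c': node 8→9
i=13 'c': node 9→10
i=14 'c': node 10→11
i=15 'c': node 11→12
i=16 'd': node 12→13  emit P2@[11:16],P6@[15:16]
i=17 'b': node 13→7 ·f  emit P1@[17:17]
i=18 'e': node 7→17 ·f
i=19 'a': node 17→14 ·f
i=20 'b': node 14→7 ·f  emit P1@[20:20]
i=21 'd': node 7→8 ·f
i=22 'd': node 8→8 ·f
i=23 'c': node 8→9
i=24 'c': node 9→10
i=25 'c': node 10→11
i=26 'c': node 11→12
i=27 'd': node 12→13  emit P2@[22:27],P6@[26:27]
i=28 'a': node 13→14 ·f
i=29 'b': node 14→7 ·f  emit P1@[29:29]
i=30 'e': node 7→17 ·f
i=31 'd': node 17→8 ·f
i=32 'c': node 8→9
i=33 'e': node 9→22
i=34 'c': node 22→23
i=35 'e': node 23→24
i=36 'c': node 24→25  emit P5@[31:36]
i=37 'e': node 25→17 ·f
i=38 'e': node 17→18
i=39 'c': node 18→1 ·f
i=40 'a': node 1→14 ·f
i=41 'd': node 14→8 ·f
i=42 'c': node 8→9
i=43 'b': node 9→2 ·f  emit P1@[43:43]
i=44 'd': node 2→8 ·f
i=45 'c': node 8→9
i=46 'e': node 9→22
i=47 'c': node 22→23
i=48 'e': node 23→24
i=49 'c': node 24→25  emit P5@[44:49]
i=50 'c': node 25→1 ·f
i=51 'a': node 1→14 ·f
i=52 'c': node 14→1 ·f
i=53 'a': node 1→14 ·f
i=54 'e': node 14→15
i=55 'c': node 15→1 ·f
i=56 'd': node 1→26  emit P6@[55:56]

All matches (sorted): [[2,1],[2,3],[4,1],[8,0],[8,1],[10,6],[16,2],[16,6],[17,1],[20,1],[27,2],[27,6],[29,1],[36,5],[43,1],[49,5],[56,6]]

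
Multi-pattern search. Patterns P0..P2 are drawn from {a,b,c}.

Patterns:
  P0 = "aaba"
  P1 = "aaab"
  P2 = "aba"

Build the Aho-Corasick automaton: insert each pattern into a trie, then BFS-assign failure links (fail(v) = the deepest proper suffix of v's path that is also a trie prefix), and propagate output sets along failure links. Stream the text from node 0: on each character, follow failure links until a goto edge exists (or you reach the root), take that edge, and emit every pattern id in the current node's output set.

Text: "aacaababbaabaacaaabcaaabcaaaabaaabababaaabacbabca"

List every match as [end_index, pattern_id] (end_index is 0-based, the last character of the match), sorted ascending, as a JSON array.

Construct AC machine:
Trie (insert patterns):
  n0 'ε': a→1
  n1 'a': a→2 b→7
  n2 'aa': a→5 b→3
  n3 'aab': a→4
  n4 'aaba': ·  ←P0
  n5 'aaa': b→6
  n6 'aaab': ·  ←P1
  n7 'ab': a→8
  n8 'aba': ·  ←P2

Failure links (BFS by depth):
  n1('a'): parent n0 fail=0; on 'a' 0 → fail=0;  out ∅∪∅=∅
  n2('aa'): parent n1 fail=0; on 'a' 0 → fail=1;  out ∅∪∅=∅
  n7('ab'): parent n1 fail=0; on 'b' 0 → fail=0;  out ∅∪∅=∅
  n3('aab'): parent n2 fail=1; on 'b' 1 → fail=7;  out ∅∪∅=∅
  n5('aaa'): parent n2 fail=1; on 'a' 1 → fail=2;  out ∅∪∅=∅
  n8('aba'): parent n7 fail=0; on 'a' 0 → fail=1;  out {2}∪∅={2}
  n4('aaba'): parent n3 fail=7; on 'a' 7 → fail=8;  out {0}∪{2}={0,2}
  n6('aaab'): parent n5 fail=2; on 'b' 2 → fail=3;  out {1}∪∅={1}

Text stream:
i=0 'a': node 0→1
i=1 'a': node 1→2
i=2 'c': node 2→0 (fail-walked)
i=3 'a': node 0→1
i=4 'a': node 1→2
i=5 'b': node 2→3
i=6 'a': node 3→4  → match P0@[3:6],P2@[4:6]
i=7 'b': node 4→7 (fail-walked)
i=8 'b': node 7→0 (fail-walked)
i=9 'a': node 0→1
i=10 'a': node 1→2
i=11 'b': node 2→3
i=12 'a': node 3→4  → match P0@[9:12],P2@[10:12]
i=13 'a': node 4→2 (fail-walked)
i=14 'c': node 2→0 (fail-walked)
i=15 'a': node 0→1
i=16 'a': node 1→2
i=17 'a': node 2→5
i=18 'b': node 5→6  → match P1@[15:18]
i=19 'c': node 6→0 (fail-walked)
i=20 'a': node 0→1
i=21 'a': node 1→2
i=22 'a': node 2→5
i=23 'b': node 5→6  → match P1@[20:23]
i=24 'c': node 6→0 (fail-walked)
i=25 'a': node 0→1
i=26 'a': node 1→2
i=27 'a': node 2→5
i=28 'a': node 5→5 (fail-walked)
i=29 'b': node 5→6  → match P1@[26:29]
i=30 'a': node 6→4 (fail-walked)  → match P0@[27:30],P2@[28:30]
i=31 'a': node 4→2 (fail-walked)
i=32 'a': node 2→5
i=33 'b': node 5→6  → match P1@[30:33]
i=34 'a': node 6→4 (fail-walked)  → match P0@[31:34],P2@[32:34]
i=35 'b': node 4→7 (fail-walked)
i=36 'a': node 7→8  → match P2@[34:36]
i=37 'b': node 8→7 (fail-walked)
i=38 'a': node 7→8  → match P2@[36:38]
i=39 'a': node 8→2 (fail-walked)
i=40 'a': node 2→5
i=41 'b': node 5→6  → match P1@[38:41]
i=42 'a': node 6→4 (fail-walked)  → match P0@[39:42],P2@[40:42]
i=43 'c': node 4→0 (fail-walked)
i=44 'b': node 0→0
i=45 'a': node 0→1
i=46 'b': node 1→7
i=47 'c': node 7→0 (fail-walked)
i=48 'a': node 0→1

Matches: [[6,0],[6,2],[12,0],[12,2],[18,1],[23,1],[29,1],[30,0],[30,2],[33,1],[34,0],[34,2],[36,2],[38,2],[41,1],[42,0],[42,2]]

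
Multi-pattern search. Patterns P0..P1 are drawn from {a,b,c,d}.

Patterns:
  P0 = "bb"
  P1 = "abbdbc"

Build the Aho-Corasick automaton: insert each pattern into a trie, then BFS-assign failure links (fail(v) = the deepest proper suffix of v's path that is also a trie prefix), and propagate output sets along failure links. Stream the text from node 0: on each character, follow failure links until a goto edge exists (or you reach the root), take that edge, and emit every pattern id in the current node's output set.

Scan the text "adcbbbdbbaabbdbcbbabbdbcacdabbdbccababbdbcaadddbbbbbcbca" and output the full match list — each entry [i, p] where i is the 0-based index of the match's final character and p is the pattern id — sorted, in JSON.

Build automaton:
Trie nodes:
  0='ε' goto a→3 b→1
  1='b' goto b→2
  2='bb' goto ·  [P0 ends]
  3='a' goto b→4
  4='ab' goto b→5
  5='abb' goto d→6
  6='abbd' goto b→7
  7='abbdb' goto c→8
  8='abbdbc' goto ·  [P1 ends]

BFS fail/out derivation:
  fail(1) 'b': from fail(0)=0 chase 'b': 0 ⇒ 0;  out=∅∪out(0)=∅
  fail(3) 'a': from fail(0)=0 chase 'a': 0 ⇒ 0;  out=∅∪out(0)=∅
  fail(2) 'bb': from fail(1)=0 chase 'b': 0 ⇒ 1;  out={0}∪out(1)={0}
  fail(4) 'ab': from fail(3)=0 chase 'b': 0 ⇒ 1;  out=∅∪out(1)=∅
  fail(5) 'abb': from fail(4)=1 chase 'b': 1 ⇒ 2;  out=∅∪out(2)={0}
  fail(6) 'abbd': from fail(5)=2 chase 'd': 2→1→0 ⇒ 0;  out=∅∪out(0)=∅
  fail(7) 'abbdb': from fail(6)=0 chase 'b': 0 ⇒ 1;  out=∅∪out(1)=∅
  fail(8) 'abbdbc': from fail(7)=1 chase 'c': 1→0 ⇒ 0;  out={1}∪out(0)={1}

Run:
pos 0 'a': at 3
pos 1 'd': at 0 (fail-walked)
pos 2 'c': at 0
pos 3 'b': at 1
pos 4 'b': at 2  → match P0@[3:4]
pos 5 'b': at 2 (fail-walked)  → match P0@[4:5]
pos 6 'd': at 0 (fail-walked)
pos 7 'b': at 1
pos 8 'b': at 2  → match P0@[7:8]
pos 9 'a': at 3 (fail-walked)
pos 10 'a': at 3 (fail-walked)
pos 11 'b': at 4
pos 12 'b': at 5  → match P0@[11:12]
pos 13 'd': at 6
pos 14 'b': at 7
pos 15 'c': at 8  → match P1@[10:15]
pos 16 'b': at 1 (fail-walked)
pos 17 'b': at 2  → match P0@[16:17]
pos 18 'a': at 3 (fail-walked)
pos 19 'b': at 4
pos 20 'b': at 5  → match P0@[19:20]
pos 21 'd': at 6
pos 22 'b': at 7
pos 23 'c': at 8  → match P1@[18:23]
pos 24 'a': at 3 (fail-walked)
pos 25 'c': at 0 (fail-walked)
pos 26 'd': at 0
pos 27 'a': at 3
pos 28 'b': at 4
pos 29 'b': at 5  → match P0@[28:29]
pos 30 'd': at 6
pos 31 'b': at 7
pos 32 'c': at 8  → match P1@[27:32]
pos 33 'c': at 0 (fail-walked)
pos 34 'a': at 3
pos 35 'b': at 4
pos 36 'a': at 3 (fail-walked)
pos 37 'b': at 4
pos 38 'b': at 5  → match P0@[37:38]
pos 39 'd': at 6
pos 40 'b': at 7
pos 41 'c': at 8  → match P1@[36:41]
pos 42 'a': at 3 (fail-walked)
pos 43 'a': at 3 (fail-walked)
pos 44 'd': at 0 (fail-walked)
pos 45 'd': at 0
pos 46 'd': at 0
pos 47 'b': at 1
pos 48 'b': at 2  → match P0@[47:48]
pos 49 'b': at 2 (fail-walked)  → match P0@[48:49]
pos 50 'b': at 2 (fail-walked)  → match P0@[49:50]
pos 51 'b': at 2 (fail-walked)  → match P0@[50:51]
pos 52 'c': at 0 (fail-walked)
pos 53 'b': at 1
pos 54 'c': at 0 (fail-walked)
pos 55 'a': at 3

All matches (sorted): [[4,0],[5,0],[8,0],[12,0],[15,1],[17,0],[20,0],[23,1],[29,0],[32,1],[38,0],[41,1],[48,0],[49,0],[50,0],[51,0]]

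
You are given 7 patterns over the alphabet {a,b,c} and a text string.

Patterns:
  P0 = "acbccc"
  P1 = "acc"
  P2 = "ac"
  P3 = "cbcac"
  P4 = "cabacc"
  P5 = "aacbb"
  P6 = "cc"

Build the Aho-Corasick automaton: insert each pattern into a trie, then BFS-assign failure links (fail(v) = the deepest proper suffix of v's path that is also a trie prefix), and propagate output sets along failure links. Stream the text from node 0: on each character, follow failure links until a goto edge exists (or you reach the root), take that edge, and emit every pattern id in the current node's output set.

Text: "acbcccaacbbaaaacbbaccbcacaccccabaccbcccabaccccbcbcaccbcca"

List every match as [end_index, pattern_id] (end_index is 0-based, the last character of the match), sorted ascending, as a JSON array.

Construct AC machine:
Trie (insert patterns):
  0='ε' goto a→1 c→8
  1='a' goto a→18 c→2
  2='ac' goto b→3 c→7  [P2 ends]
  3='acb' goto c→4
  4='acbc' goto c→5
  5='acbcc' goto c→6
  6='acbccc' goto ·  [P0 ends]
  7='acc' goto ·  [P1 ends]
  8='c' goto a→13 b→9 c→22
  9='cb' goto c→10
  10='cbc' goto a→11
  11='cbca' goto c→12
  12='cbcac' goto ·  [P3 ends]
  13='ca' goto b→14
  14='cab' goto a→15
  15='caba' goto c→16
  16='cabac' goto c→17
  17='cabacc' goto ·  [P4 ends]
  18='aa' goto c→19
  19='aac' goto b→20
  20='aacb' goto b→21
  21='aacbb' goto ·  [P5 ends]
  22='cc' goto ·  [P6 ends]

BFS fail/out derivation:
  n1('a'): parent n0 fail=0; on 'a' 0 → fail=0;  out ∅∪∅=∅
  n8('c'): parent n0 fail=0; on 'c' 0 → fail=0;  out ∅∪∅=∅
  n2('ac'): parent n1 fail=0; on 'c' 0 → fail=8;  out {2}∪∅={2}
  n9('cb'): parent n8 fail=0; on 'b' 0 → fail=0;  out ∅∪∅=∅
  n13('ca'): parent n8 fail=0; on 'a' 0 → fail=1;  out ∅∪∅=∅
  n18('aa'): parent n1 fail=0; on 'a' 0 → fail=1;  out ∅∪∅=∅
  n22('cc'): parent n8 fail=0; on 'c' 0 → fail=8;  out {6}∪∅={6}
  n3('acb'): parent n2 fail=8; on 'b' 8 → fail=9;  out ∅∪∅=∅
  n7('acc'): parent n2 fail=8; on 'c' 8 → fail=22;  out {1}∪{6}={1,6}
  n10('cbc'): parent n9 fail=0; on 'c' 0 → fail=8;  out ∅∪∅=∅
  n14('cab'): parent n13 fail=1; on 'b' 1→0 → fail=0;  out ∅∪∅=∅
  n19('aac'): parent n18 fail=1; on 'c' 1 → fail=2;  out ∅∪{2}={2}
  n4('acbc'): parent n3 fail=9; on 'c' 9 → fail=10;  out ∅∪∅=∅
  n11('cbca'): parent n10 fail=8; on 'a' 8 → fail=13;  out ∅∪∅=∅
  n15('caba'): parent n14 fail=0; on 'a' 0 → fail=1;  out ∅∪∅=∅
  n20('aacb'): parent n19 fail=2; on 'b' 2 → fail=3;  out ∅∪∅=∅
  n5('acbcc'): parent n4 fail=10; on 'c' 10→8 → fail=22;  out ∅∪{6}={6}
  n12('cbcac'): parent n11 fail=13; on 'c' 13→1 → fail=2;  out {3}∪{2}={2,3}
  n16('cabac'): parent n15 fail=1; on 'c' 1 → fail=2;  out ∅∪{2}={2}
  n21('aacbb'): parent n20 fail=3; on 'b' 3→9→0 → fail=0;  out {5}∪∅={5}
  n6('acbccc'): parent n5 fail=22; on 'c' 22→8 → fail=22;  out {0}∪{6}={0,6}
  n17('cabacc'): parent n16 fail=2; on 'c' 2 → fail=7;  out {4}∪{1,6}={1,4,6}

Text stream:
pos 0 'a': at 1
pos 1 'c': at 2  → match P2@[0:1]
pos 2 'b': at 3
pos 3 'c': at 4
pos 4 'c': at 5  → match P6@[3:4]
pos 5 'c': at 6  → match P0@[0:5],P6@[4:5]
pos 6 'a': at 13 (via fail)
pos 7 'a': at 18 (via fail)
pos 8 'c': at 19  → match P2@[7:8]
pos 9 'b': at 20
pos 10 'b': at 21  → match P5@[6:10]
pos 11 'a': at 1 (via fail)
pos 12 'a': at 18
pos 13 'a': at 18 (via fail)
pos 14 'a': at 18 (via fail)
pos 15 'c': at 19  → match P2@[14:15]
pos 16 'b': at 20
pos 17 'b': at 21  → match P5@[13:17]
pos 18 'a': at 1 (via fail)
pos 19 'c': at 2  → match P2@[18:19]
pos 20 'c': at 7  → match P1@[18:20],P6@[19:20]
pos 21 'b': at 9 (via fail)
pos 22 'c': at 10
pos 23 'a': at 11
pos 24 'c': at 12  → match P2@[23:24],P3@[20:24]
pos 25 'a': at 13 (via fail)
pos 26 'c': at 2 (via fail)  → match P2@[25:26]
pos 27 'c': at 7  → match P1@[25:27],P6@[26:27]
pos 28 'c': at 22 (via fail)  → match P6@[27:28]
pos 29 'c': at 22 (via fail)  → match P6@[28:29]
pos 30 'a': at 13 (via fail)
pos 31 'b': at 14
pos 32 'a': at 15
pos 33 'c': at 16  → match P2@[32:33]
pos 34 'c': at 17  → match P1@[32:34],P4@[29:34],P6@[33:34]
pos 35 'b': at 9 (via fail)
pos 36 'c': at 10
pos 37 'c': at 22 (via fail)  → match P6@[36:37]
pos 38 'c': at 22 (via fail)  → match P6@[37:38]
pos 39 'a': at 13 (via fail)
pos 40 'b': at 14
pos 41 'a': at 15
pos 42 'c': at 16  → match P2@[41:42]
pos 43 'c': at 17  → match P1@[41:43],P4@[38:43],P6@[42:43]
pos 44 'c': at 22 (via fail)  → match P6@[43:44]
pos 45 'c': at 22 (via fail)  → match P6@[44:45]
pos 46 'b': at 9 (via fail)
pos 47 'c': at 10
pos 48 'b': at 9 (via fail)
pos 49 'c': at 10
pos 50 'a': at 11
pos 51 'c': at 12  → match P2@[50:51],P3@[47:51]
pos 52 'c': at 7 (via fail)  → match P1@[50:52],P6@[51:52]
pos 53 'b': at 9 (via fail)
pos 54 'c': at 10
pos 55 'c': at 22 (via fail)  → match P6@[54:55]
pos 56 'a': at 13 (via fail)

Result: [[1,2],[4,6],[5,0],[5,6],[8,2],[10,5],[15,2],[17,5],[19,2],[20,1],[20,6],[24,2],[24,3],[26,2],[27,1],[27,6],[28,6],[29,6],[33,2],[34,1],[34,4],[34,6],[37,6],[38,6],[42,2],[43,1],[43,4],[43,6],[44,6],[45,6],[51,2],[51,3],[52,1],[52,6],[55,6]]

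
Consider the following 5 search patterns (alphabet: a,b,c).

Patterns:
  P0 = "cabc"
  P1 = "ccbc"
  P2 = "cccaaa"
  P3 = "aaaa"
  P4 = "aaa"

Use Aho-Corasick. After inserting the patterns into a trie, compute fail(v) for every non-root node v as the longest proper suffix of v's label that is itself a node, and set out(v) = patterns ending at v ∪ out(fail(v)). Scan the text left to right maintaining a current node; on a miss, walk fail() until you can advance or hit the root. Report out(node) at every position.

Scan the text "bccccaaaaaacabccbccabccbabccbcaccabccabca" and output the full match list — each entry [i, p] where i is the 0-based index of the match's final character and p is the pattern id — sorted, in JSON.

Build:
Trie (insert patterns):
  n0 'ε': a→12 c→1
  n1 'c': a→2 c→5
  n2 'ca': b→3
  n3 'cab': c→4
  n4 'cabc': ·  [P0 ends]
  n5 'cc': b→6 c→8
  n6 'ccb': c→7
  n7 'ccbc': ·  [P1 ends]
  n8 'ccc': a→9
  n9 'ccca': a→10
  n10 'cccaa': a→11
  n11 'cccaaa': ·  [P2 ends]
  n12 'a': a→13
  n13 'aa': a→14
  n14 'aaa': a→15  [P4 ends]
  n15 'aaaa': ·  [P3 ends]

BFS fail/out derivation:
  fail(1) 'c': from fail(0)=0 chase 'c': 0 ⇒ 0;  out=∅∪out(0)=∅
  fail(12) 'a': from fail(0)=0 chase 'a': 0 ⇒ 0;  out=∅∪out(0)=∅
  fail(2) 'ca': from fail(1)=0 chase 'a': 0 ⇒ 12;  out=∅∪out(12)=∅
  fail(5) 'cc': from fail(1)=0 chase 'c': 0 ⇒ 1;  out=∅∪out(1)=∅
  fail(13) 'aa': from fail(12)=0 chase 'a': 0 ⇒ 12;  out=∅∪out(12)=∅
  fail(3) 'cab': from fail(2)=12 chase 'b': 12→0 ⇒ 0;  out=∅∪out(0)=∅
  fail(6) 'ccb': from fail(5)=1 chase 'b': 1→0 ⇒ 0;  out=∅∪out(0)=∅
  fail(8) 'ccc': from fail(5)=1 chase 'c': 1 ⇒ 5;  out=∅∪out(5)=∅
  fail(14) 'aaa': from fail(13)=12 chase 'a': 12 ⇒ 13;  out={4}∪out(13)={4}
  fail(4) 'cabc': from fail(3)=0 chase 'c': 0 ⇒ 1;  out={0}∪out(1)={0}
  fail(7) 'ccbc': from fail(6)=0 chase 'c': 0 ⇒ 1;  out={1}∪out(1)={1}
  fail(9) 'ccca': from fail(8)=5 chase 'a': 5→1 ⇒ 2;  out=∅∪out(2)=∅
  fail(15) 'aaaa': from fail(14)=13 chase 'a': 13 ⇒ 14;  out={3}∪out(14)={3,4}
  fail(10) 'cccaa': from fail(9)=2 chase 'a': 2→12 ⇒ 13;  out=∅∪out(13)=∅
  fail(11) 'cccaaa': from fail(10)=13 chase 'a': 13 ⇒ 14;  out={2}∪out(14)={2,4}

Run:
pos 0 'b': at 0
pos 1 'c': at 1
pos 2 'c': at 5
pos 3 'c': at 8
pos 4 'c': at 8 (fail-walked)
pos 5 'a': at 9
pos 6 'a': at 10
pos 7 'a': at 11  emit P2@[2:7],P4@[5:7]
pos 8 'a': at 15 (fail-walked)  emit P3@[5:8],P4@[6:8]
pos 9 'a': at 15 (fail-walked)  emit P3@[6:9],P4@[7:9]
pos 10 'a': at 15 (fail-walked)  emit P3@[7:10],P4@[8:10]
pos 11 'c': at 1 (fail-walked)
pos 12 'a': at 2
pos 13 'b': at 3
pos 14 'c': at 4  emit P0@[11:14]
pos 15 'c': at 5 (fail-walked)
pos 16 'b': at 6
pos 17 'c': at 7  emit P1@[14:17]
pos 18 'c': at 5 (fail-walked)
pos 19 'a': at 2 (fail-walked)
pos 20 'b': at 3
pos 21 'c': at 4  emit P0@[18:21]
pos 22 'c': at 5 (fail-walked)
pos 23 'b': at 6
pos 24 'a': at 12 (fail-walked)
pos 25 'b': at 0 (fail-walked)
pos 26 'c': at 1
pos 27 'c': at 5
pos 28 'b': at 6
pos 29 'c': at 7  emit P1@[26:29]
pos 30 'a': at 2 (fail-walked)
pos 31 'c': at 1 (fail-walked)
pos 32 'c': at 5
pos 33 'a': at 2 (fail-walked)
pos 34 'b': at 3
pos 35 'c': at 4  emit P0@[32:35]
pos 36 'c': at 5 (fail-walked)
pos 37 'a': at 2 (fail-walked)
pos 38 'b': at 3
pos 39 'c': at 4  emit P0@[36:39]
pos 40 'a': at 2 (fail-walked)

Result: [[7,2],[7,4],[8,3],[8,4],[9,3],[9,4],[10,3],[10,4],[14,0],[17,1],[21,0],[29,1],[35,0],[39,0]]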